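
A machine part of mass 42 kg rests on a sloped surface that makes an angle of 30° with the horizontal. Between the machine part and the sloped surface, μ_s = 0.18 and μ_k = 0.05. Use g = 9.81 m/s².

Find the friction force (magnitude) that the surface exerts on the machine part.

f ≈ 17.8 N (up the incline)

Normal force: N = m g cos θ = 42 × 9.81 × cos 30° = 356.8 N.
For equilibrium along the incline, friction must balance the weight component: f = m g sin θ = 206 N up the slope.
Static friction can supply at most μ_s N = 64.23 N.
Since |206| > 64.23 N, static friction cannot hold it; the machine part slides down the incline and kinetic friction applies: f = μ_k N = 0.05 × 356.8 = 17.8 N.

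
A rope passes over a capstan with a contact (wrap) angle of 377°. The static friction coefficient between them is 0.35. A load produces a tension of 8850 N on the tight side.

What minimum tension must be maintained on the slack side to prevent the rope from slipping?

T_min ≈ 885 N

Capstan equation at impending slip: T_tight/T_slack = e^{μβ}.
β = 377° = 6.58 rad; e^{μβ} = e^{0.35×6.58} = 10.
T_slack = T_tight / e^{μβ} = 8850 / 10 = 885 N.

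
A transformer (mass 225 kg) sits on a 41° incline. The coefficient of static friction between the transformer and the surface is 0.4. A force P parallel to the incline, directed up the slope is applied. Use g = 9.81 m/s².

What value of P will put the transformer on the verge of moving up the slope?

At impending motion up the slope, friction acts down-slope at its limit: f = μ_s N.
P is parallel to the surface, so N = m g cos θ = 1670 N.
Along the incline: P = m g sin θ + μ_s N = 1450 + 0.4×1670 = 2110 N.

P ≈ 2110 N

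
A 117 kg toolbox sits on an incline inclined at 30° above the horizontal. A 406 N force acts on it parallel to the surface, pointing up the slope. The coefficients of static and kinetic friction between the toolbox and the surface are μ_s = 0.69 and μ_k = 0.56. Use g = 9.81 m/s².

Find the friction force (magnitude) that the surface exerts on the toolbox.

f ≈ 168 N (up the incline)

Normal force: N = m g cos θ = 117 × 9.81 × cos 30° = 994 N.
The friction needed for equilibrium is m g sin θ − P = 573.9 − 406 = 167.9 N, measured positive up-slope.
Static friction can supply at most μ_s N = 685.9 N.
Since |167.9| ≤ 685.9 N, no slip — friction simply equals what equilibrium demands.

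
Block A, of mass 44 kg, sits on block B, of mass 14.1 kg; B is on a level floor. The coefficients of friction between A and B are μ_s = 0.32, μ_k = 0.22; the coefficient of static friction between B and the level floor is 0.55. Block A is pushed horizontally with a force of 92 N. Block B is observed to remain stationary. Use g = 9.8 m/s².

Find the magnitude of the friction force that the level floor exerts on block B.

f ≈ 92 N

Normal force at the A–B interface: N₁ = m_A g = 431.2 N.
So the A–B interface can sustain at most μ_s N₁ = 138 N of static friction.
P = 92 N is within that limit, so A and B move together (both at rest); the A–B friction is simply f₁ = P = 92 N.
B experiences an equal 92 N forward from A (third law). B is in equilibrium, so the floor supplies f₂ = 92 N of static friction (limit μ_s(m_A+m_B)g = 313.2 N, not exceeded).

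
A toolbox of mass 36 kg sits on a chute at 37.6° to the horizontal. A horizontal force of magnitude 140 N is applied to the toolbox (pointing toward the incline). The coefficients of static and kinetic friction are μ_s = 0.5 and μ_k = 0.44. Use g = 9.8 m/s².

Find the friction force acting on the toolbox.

Normal direction: N = m g cos θ + P sin θ = 364.9 N.
Along the incline, the net driving force (taking up-slope positive) is P cos θ − m g sin θ = 110.9 − 215.3 = -104.3 N, so equilibrium requires friction f = 104.3 N (up-slope).
The limit of static friction is μ_s N = 182.5 N.
Since 104.3 N is within the 182.5 N limit, the toolbox stays put and friction is exactly 104 N.

f ≈ 104 N (up the incline)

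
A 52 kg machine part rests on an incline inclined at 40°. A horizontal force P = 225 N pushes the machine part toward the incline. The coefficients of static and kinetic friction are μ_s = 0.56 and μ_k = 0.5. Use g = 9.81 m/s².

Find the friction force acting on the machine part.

f ≈ 156 N (up the incline)

Normal direction: N = m g cos θ + P sin θ = 535.4 N.
Along the incline, the net driving force (taking up-slope positive) is P cos θ − m g sin θ = 172.4 − 327.9 = -155.5 N, so equilibrium requires friction f = 155.5 N (up-slope).
Maximum static friction: μ_s N = 0.56 × 535.4 = 299.8 N.
Since 155.5 N is within the 299.8 N limit, the machine part stays put and friction is exactly 156 N.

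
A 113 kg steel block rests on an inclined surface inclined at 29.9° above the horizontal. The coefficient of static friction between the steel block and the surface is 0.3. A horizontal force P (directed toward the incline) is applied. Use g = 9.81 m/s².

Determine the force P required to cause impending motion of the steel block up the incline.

At impending motion up the slope, friction acts down-slope at its limit: f = μ_s N.
Perpendicular to the incline: N = m g cos θ + P sin θ.
Along the incline: P cos θ = m g sin θ + μ_s N = m g sin θ + μ_s (m g cos θ + P sin θ).
Solving, P (cos θ − μ_s sin θ) = m g (sin θ + μ_s cos θ), so P = 113×9.81×(sin 29.9° + 0.3 cos 29.9°)/(cos 29.9° − 0.3 sin 29.9°) = 1110×0.7586/0.7174 = 1170 N.

P ≈ 1170 N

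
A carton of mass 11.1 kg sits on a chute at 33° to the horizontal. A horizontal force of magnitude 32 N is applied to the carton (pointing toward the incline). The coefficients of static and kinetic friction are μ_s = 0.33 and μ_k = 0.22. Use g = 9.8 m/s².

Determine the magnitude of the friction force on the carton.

f ≈ 32.4 N (up the incline)

The horizontal push has a component P sin θ into the surface, so N = m g cos θ + P sin θ = 91.23 + 17.43 = 108.7 N.
Parallel to the incline: P cos θ − m g sin θ = 26.84 − 59.25 = -32.41 N; the friction needed to balance this is 32.41 N acting up the slope.
The limit of static friction is μ_s N = 35.86 N.
|f_req| = 32.41 ≤ 35.86 N → the carton is in equilibrium; friction equals the required value.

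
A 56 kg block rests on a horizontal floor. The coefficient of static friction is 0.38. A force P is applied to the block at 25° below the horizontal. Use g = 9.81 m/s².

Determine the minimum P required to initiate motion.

N = m g + P sin α (the push presses the block into the horizontal floor).
At impending slip, P cos α = μ_s N = μ_s (m g + P sin α).
Solving: P (cos α − μ_s sin α) = μ_s m g → P = 0.38×549/(cos 25° − 0.38 sin 25°) = 209/0.7457 = 280 N.

P ≈ 280 N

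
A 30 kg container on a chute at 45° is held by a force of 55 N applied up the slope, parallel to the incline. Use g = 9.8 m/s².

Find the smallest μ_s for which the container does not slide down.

μ_s,min ≈ 0.735

N = m g cos θ = 207.9 N.
Friction must make up the shortfall along the incline: f = m g sin θ − P = 207.9 − 55 = 152.9 N.
At the threshold f = μ_s N, so μ_s,min = 152.9/207.9 = 0.735.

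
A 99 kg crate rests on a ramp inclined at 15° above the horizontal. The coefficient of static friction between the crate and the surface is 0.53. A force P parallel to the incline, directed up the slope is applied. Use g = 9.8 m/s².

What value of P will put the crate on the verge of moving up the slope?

P ≈ 748 N

At impending motion up the slope, friction acts down-slope at its limit: f = μ_s N.
P is parallel to the surface, so N = m g cos θ = 937 N.
Along the incline: P = m g sin θ + μ_s N = 251 + 0.53×937 = 748 N.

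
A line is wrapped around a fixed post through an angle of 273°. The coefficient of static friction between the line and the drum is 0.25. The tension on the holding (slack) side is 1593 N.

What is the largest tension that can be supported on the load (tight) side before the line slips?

T_max ≈ 5240 N

At impending slip the capstan equation gives T₂/T₁ = e^{μβ} with β in radians.
β = 273° × π/180 = 4.765 rad.
e^{μβ} = e^{0.25×4.765} = 3.291.
T₂ = T₁ · e^{μβ} = 1593 × 3.291 = 5240 N.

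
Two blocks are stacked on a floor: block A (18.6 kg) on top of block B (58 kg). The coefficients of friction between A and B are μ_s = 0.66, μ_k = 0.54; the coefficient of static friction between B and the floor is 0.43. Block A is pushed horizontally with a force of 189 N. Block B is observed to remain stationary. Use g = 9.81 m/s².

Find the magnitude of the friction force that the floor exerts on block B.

f ≈ 98.5 N

Normal force at the A–B interface: N₁ = m_A g = 182.5 N.
So the A–B interface can sustain at most μ_s N₁ = 120.4 N of static friction.
P = 189 N exceeds that limit, so A slips over B and the interface friction becomes kinetic: f₁ = μ_k N₁ = 0.54×182.5 = 98.5 N.
B experiences an equal 98.5 N forward from A (third law). B is in equilibrium, so the floor supplies f₂ = 98.5 N of static friction (limit μ_s(m_A+m_B)g = 323.1 N, not exceeded).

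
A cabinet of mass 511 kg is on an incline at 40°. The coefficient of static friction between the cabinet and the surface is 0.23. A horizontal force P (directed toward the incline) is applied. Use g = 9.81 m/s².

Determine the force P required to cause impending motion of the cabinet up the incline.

At impending motion up the slope, friction acts down-slope at its limit: f = μ_s N.
Perpendicular to the incline: N = m g cos θ + P sin θ.
Along the incline: P cos θ = m g sin θ + μ_s N = m g sin θ + μ_s (m g cos θ + P sin θ).
Solving, P (cos θ − μ_s sin θ) = m g (sin θ + μ_s cos θ), so P = 511×9.81×(sin 40° + 0.23 cos 40°)/(cos 40° − 0.23 sin 40°) = 5010×0.819/0.6182 = 6640 N.

P ≈ 6640 N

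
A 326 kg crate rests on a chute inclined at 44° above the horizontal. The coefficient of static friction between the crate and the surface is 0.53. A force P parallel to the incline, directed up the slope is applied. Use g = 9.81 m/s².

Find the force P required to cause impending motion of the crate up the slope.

At impending motion up the slope, friction acts down-slope at its limit: f = μ_s N.
P is parallel to the surface, so N = m g cos θ = 2300 N.
Along the incline: P = m g sin θ + μ_s N = 2220 + 0.53×2300 = 3440 N.

P ≈ 3440 N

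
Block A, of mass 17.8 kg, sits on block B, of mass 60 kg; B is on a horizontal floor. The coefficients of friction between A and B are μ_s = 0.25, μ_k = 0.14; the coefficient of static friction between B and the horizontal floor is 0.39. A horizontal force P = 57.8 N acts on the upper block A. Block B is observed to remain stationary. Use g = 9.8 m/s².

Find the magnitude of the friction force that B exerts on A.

f ≈ 24.4 N

Between the blocks, N₁ = m_A g = 174.4 N.
Maximum static friction on A from B: μ_s N₁ = 0.25×174.4 = 43.61 N.
Since P = 57.8 N > 43.61 N, A slides on B; the A–B friction is kinetic: f₁ = μ_k N₁ = 0.14×174.4 = 24.4 N.
B experiences an equal 24.4 N forward from A (third law). B is in equilibrium, so the floor supplies f₂ = 24.4 N of static friction (limit μ_s(m_A+m_B)g = 297.4 N, not exceeded).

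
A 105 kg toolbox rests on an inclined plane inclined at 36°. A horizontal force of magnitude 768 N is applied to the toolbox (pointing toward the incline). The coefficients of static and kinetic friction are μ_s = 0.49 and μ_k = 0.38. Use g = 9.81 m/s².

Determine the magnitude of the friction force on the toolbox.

Resolve perpendicular to the incline: N = m g cos θ + P sin θ = 105×9.81×cos 36° + 768×sin 36° = 1285 N.
Along the incline, the net driving force (taking up-slope positive) is P cos θ − m g sin θ = 621.3 − 605.4 = 15.88 N, so equilibrium requires friction f = -15.88 N (down-slope).
The limit of static friction is μ_s N = 629.5 N.
Since 15.88 N is within the 629.5 N limit, the toolbox stays put and friction is exactly 15.9 N.

f ≈ 15.9 N (down the incline)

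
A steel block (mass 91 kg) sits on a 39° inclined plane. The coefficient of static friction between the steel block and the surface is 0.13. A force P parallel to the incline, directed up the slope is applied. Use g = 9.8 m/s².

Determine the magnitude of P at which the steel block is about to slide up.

P ≈ 651 N

At impending motion up the slope, friction acts down-slope at its limit: f = μ_s N.
P is parallel to the surface, so N = m g cos θ = 693 N.
Along the incline: P = m g sin θ + μ_s N = 561 + 0.13×693 = 651 N.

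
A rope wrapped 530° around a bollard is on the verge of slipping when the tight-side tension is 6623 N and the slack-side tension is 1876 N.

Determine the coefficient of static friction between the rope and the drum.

μ ≈ 0.136

T₂/T₁ = e^{μβ} → μ = ln(T₂/T₁)/β.
β = 530° = 9.25 rad.
μ = ln(6623/1876)/9.25 = ln(3.53)/9.25 = 0.136.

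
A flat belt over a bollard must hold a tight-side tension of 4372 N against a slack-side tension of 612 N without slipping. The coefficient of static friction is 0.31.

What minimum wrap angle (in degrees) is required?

β_min ≈ 363°

T₂/T₁ = e^{μβ} → β = ln(T₂/T₁)/μ.
β = ln(4372/612)/0.31 = 1.966/0.31 = 6.343 rad.
In degrees: β = 6.343 × 180/π = 363°.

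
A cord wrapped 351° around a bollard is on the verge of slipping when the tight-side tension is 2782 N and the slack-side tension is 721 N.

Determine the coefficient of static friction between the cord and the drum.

μ ≈ 0.22

T₂/T₁ = e^{μβ} → μ = ln(T₂/T₁)/β.
β = 351° = 6.126 rad.
μ = ln(2782/721)/6.126 = ln(3.859)/6.126 = 0.22.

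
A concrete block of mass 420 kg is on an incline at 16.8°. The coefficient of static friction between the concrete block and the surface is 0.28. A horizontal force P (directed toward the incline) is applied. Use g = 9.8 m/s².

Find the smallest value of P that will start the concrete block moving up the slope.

At impending motion up the slope, friction acts down-slope at its limit: f = μ_s N.
Perpendicular to the incline: N = m g cos θ + P sin θ.
Along the incline: P cos θ = m g sin θ + μ_s N = m g sin θ + μ_s (m g cos θ + P sin θ).
Solving, P (cos θ − μ_s sin θ) = m g (sin θ + μ_s cos θ), so P = 420×9.8×(sin 16.8° + 0.28 cos 16.8°)/(cos 16.8° − 0.28 sin 16.8°) = 4120×0.5571/0.8764 = 2620 N.

P ≈ 2620 N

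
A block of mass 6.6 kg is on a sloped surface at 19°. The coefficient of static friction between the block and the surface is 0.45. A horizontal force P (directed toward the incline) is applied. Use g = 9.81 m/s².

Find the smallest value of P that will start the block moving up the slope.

At impending motion up the slope, friction acts down-slope at its limit: f = μ_s N.
Perpendicular to the incline: N = m g cos θ + P sin θ.
Along the incline: P cos θ = m g sin θ + μ_s N = m g sin θ + μ_s (m g cos θ + P sin θ).
Solving, P (cos θ − μ_s sin θ) = m g (sin θ + μ_s cos θ), so P = 6.6×9.81×(sin 19° + 0.45 cos 19°)/(cos 19° − 0.45 sin 19°) = 64.7×0.7511/0.799 = 60.9 N.

P ≈ 60.9 N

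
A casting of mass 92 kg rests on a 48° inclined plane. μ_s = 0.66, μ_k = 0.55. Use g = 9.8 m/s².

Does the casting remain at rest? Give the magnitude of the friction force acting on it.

f ≈ 332 N

N = m g cos θ = 603 N.
Down-slope weight component: m g sin θ = 670 N.
μ_s N = 398 N.
670 > 398 N, so it slides; kinetic friction f = μ_k N = 0.55×603 = 332 N.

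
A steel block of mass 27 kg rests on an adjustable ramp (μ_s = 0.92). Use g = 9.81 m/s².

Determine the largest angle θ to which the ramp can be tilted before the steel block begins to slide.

At the slip threshold, m g sin θ = μ_s · m g cos θ, so tan θ = μ_s.
θ_max = arctan(0.92) = 42.6°.

θ_max ≈ 42.6°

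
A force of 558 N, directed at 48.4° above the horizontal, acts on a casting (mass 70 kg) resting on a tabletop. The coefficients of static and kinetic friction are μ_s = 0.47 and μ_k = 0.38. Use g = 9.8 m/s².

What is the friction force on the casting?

N = m g − P sin α = 686 − 558×sin 48.4° = 268.7 N.
For equilibrium, f = P cos α = 558×cos 48.4° = 370.5 N.
μ_s N = 0.47 × 268.7 = 126.3 N.
370.5 > 126.3 N → the casting slides; f = μ_k N = 0.38×268.7 = 102 N.

f ≈ 102 N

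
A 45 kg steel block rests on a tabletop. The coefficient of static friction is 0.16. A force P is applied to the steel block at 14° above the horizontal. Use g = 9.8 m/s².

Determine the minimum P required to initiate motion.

P ≈ 69.9 N

N = m g − P sin α (the pull lifts the steel block).
At impending slip, P cos α = μ_s N = μ_s (m g − P sin α).
Solving: P (cos α + μ_s sin α) = μ_s m g → P = 0.16×441/(cos 14° + 0.16 sin 14°) = 70.6/1.009 = 69.9 N.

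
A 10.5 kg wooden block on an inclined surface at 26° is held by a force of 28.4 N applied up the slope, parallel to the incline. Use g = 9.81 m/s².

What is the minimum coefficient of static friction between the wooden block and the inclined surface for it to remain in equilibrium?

μ_s,min ≈ 0.181

N = m g cos θ = 92.58 N.
Friction must make up the shortfall along the incline: f = m g sin θ − P = 45.15 − 28.4 = 16.75 N.
At the threshold f = μ_s N, so μ_s,min = 16.75/92.58 = 0.181.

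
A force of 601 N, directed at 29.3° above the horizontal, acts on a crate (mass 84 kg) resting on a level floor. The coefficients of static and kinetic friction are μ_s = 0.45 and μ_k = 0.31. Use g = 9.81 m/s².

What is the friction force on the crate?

Vertical equilibrium gives N = m g − P sin α = 529.9 N.
Horizontally, friction must balance P cos α = 524.1 N.
μ_s N = 0.45 × 529.9 = 238.5 N.
524.1 > 238.5 N → the crate slides; f = μ_k N = 0.31×529.9 = 164 N.

f ≈ 164 N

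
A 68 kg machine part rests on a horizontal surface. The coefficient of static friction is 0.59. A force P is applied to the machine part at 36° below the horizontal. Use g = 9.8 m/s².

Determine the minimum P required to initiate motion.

P ≈ 851 N

N = m g + P sin α (the push presses the machine part into the horizontal surface).
At impending slip, P cos α = μ_s N = μ_s (m g + P sin α).
Solving: P (cos α − μ_s sin α) = μ_s m g → P = 0.59×666/(cos 36° − 0.59 sin 36°) = 393/0.4622 = 851 N.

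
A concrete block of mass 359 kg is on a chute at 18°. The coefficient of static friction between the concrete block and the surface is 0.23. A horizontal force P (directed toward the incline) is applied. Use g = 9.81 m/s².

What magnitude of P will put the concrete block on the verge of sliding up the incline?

At impending motion up the slope, friction acts down-slope at its limit: f = μ_s N.
Perpendicular to the incline: N = m g cos θ + P sin θ.
Along the incline: P cos θ = m g sin θ + μ_s N = m g sin θ + μ_s (m g cos θ + P sin θ).
Solving, P (cos θ − μ_s sin θ) = m g (sin θ + μ_s cos θ), so P = 359×9.81×(sin 18° + 0.23 cos 18°)/(cos 18° − 0.23 sin 18°) = 3520×0.5278/0.88 = 2110 N.

P ≈ 2110 N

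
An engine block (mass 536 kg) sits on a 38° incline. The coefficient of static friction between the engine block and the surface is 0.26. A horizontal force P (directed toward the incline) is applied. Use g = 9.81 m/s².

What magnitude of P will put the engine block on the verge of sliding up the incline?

P ≈ 6870 N

At impending motion up the slope, friction acts down-slope at its limit: f = μ_s N.
Perpendicular to the incline: N = m g cos θ + P sin θ.
Along the incline: P cos θ = m g sin θ + μ_s N = m g sin θ + μ_s (m g cos θ + P sin θ).
Solving, P (cos θ − μ_s sin θ) = m g (sin θ + μ_s cos θ), so P = 536×9.81×(sin 38° + 0.26 cos 38°)/(cos 38° − 0.26 sin 38°) = 5260×0.8205/0.6279 = 6870 N.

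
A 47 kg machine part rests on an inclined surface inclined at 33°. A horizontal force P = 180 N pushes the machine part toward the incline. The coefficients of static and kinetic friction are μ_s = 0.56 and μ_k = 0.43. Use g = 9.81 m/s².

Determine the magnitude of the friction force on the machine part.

Normal direction: N = m g cos θ + P sin θ = 484.7 N.
Parallel to the incline: P cos θ − m g sin θ = 151 − 251.1 = -100.2 N; the friction needed to balance this is 100.2 N acting up the slope.
The limit of static friction is μ_s N = 271.4 N.
|f_req| = 100.2 ≤ 271.4 N → the machine part is in equilibrium; friction equals the required value.

f ≈ 100 N (up the incline)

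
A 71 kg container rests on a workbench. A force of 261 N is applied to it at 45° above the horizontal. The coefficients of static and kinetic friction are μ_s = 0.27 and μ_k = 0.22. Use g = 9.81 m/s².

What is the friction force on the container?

N = m g − P sin α = 696.5 − 261×sin 45° = 512 N.
For equilibrium, f = P cos α = 261×cos 45° = 184.6 N.
μ_s N = 0.27 × 512 = 138.2 N.
The required friction exceeds μ_s N, so the container moves and f = μ_k N = 113 N.

f ≈ 113 N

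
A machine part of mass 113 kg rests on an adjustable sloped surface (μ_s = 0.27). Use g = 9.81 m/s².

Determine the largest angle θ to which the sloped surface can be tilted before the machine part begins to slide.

θ_max ≈ 15.1°

At the slip threshold, m g sin θ = μ_s · m g cos θ, so tan θ = μ_s.
θ_max = arctan(0.27) = 15.1°.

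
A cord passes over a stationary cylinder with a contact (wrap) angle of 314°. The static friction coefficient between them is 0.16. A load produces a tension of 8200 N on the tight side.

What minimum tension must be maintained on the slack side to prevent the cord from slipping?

T_min ≈ 3410 N

Capstan equation at impending slip: T_tight/T_slack = e^{μβ}.
β = 314° = 5.48 rad; e^{μβ} = e^{0.16×5.48} = 2.403.
T_slack = T_tight / e^{μβ} = 8200 / 2.403 = 3410 N.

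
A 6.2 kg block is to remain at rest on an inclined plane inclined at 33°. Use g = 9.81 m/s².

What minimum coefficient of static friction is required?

μ_s,min ≈ 0.649

At the slip threshold m g sin θ = μ_s m g cos θ, so μ_s,min = tan θ.
μ_s,min = tan 33° = 0.649.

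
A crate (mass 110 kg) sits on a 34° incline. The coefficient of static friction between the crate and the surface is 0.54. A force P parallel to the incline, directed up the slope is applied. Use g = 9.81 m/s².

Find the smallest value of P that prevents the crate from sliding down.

The crate tends to slide down (tan θ > μ_s), so at the point of impending slip friction acts up-slope at its limit: f = μ_s N.
P is parallel to the surface, so N = m g cos θ = 895 N.
Along the incline: P + μ_s N = m g sin θ, so P = 603 − 0.54×895 = 120 N.

P_min ≈ 120 N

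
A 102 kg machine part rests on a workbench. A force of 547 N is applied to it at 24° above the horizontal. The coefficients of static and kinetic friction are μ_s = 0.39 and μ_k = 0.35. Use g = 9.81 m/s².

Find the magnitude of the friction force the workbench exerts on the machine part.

Vertical equilibrium gives N = m g − P sin α = 778.1 N.
For equilibrium, f = P cos α = 547×cos 24° = 499.7 N.
μ_s N = 0.39 × 778.1 = 303.5 N.
The required friction exceeds μ_s N, so the machine part moves and f = μ_k N = 272 N.

f ≈ 272 N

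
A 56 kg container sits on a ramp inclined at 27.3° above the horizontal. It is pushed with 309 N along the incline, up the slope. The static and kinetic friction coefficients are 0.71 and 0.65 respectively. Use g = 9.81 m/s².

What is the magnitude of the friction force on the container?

Normal force: N = m g cos θ = 56 × 9.81 × cos 27.3° = 488.2 N.
The friction needed for equilibrium is m g sin θ − P = 252 − 309 = -57.04 N, measured positive up-slope.
Static friction can supply at most μ_s N = 346.6 N.
Since |-57.04| ≤ 346.6 N, no slip — friction simply equals what equilibrium demands.

f ≈ 57 N (down the incline)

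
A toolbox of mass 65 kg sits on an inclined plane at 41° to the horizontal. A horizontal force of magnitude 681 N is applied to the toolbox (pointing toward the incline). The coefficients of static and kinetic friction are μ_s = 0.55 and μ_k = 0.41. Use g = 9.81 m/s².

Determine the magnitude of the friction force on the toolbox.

f ≈ 95.6 N (down the incline)

Normal direction: N = m g cos θ + P sin θ = 928 N.
Along the incline, the net driving force (taking up-slope positive) is P cos θ − m g sin θ = 514 − 418.3 = 95.62 N, so equilibrium requires friction f = -95.62 N (down-slope).
The limit of static friction is μ_s N = 510.4 N.
Since 95.62 N is within the 510.4 N limit, the toolbox stays put and friction is exactly 95.6 N.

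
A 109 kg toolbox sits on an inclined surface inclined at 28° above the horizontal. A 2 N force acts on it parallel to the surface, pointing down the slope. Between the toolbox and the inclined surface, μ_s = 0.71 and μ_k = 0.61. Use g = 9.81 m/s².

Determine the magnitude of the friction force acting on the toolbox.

f ≈ 504 N (up the incline)

Normal force: N = m g cos θ = 109 × 9.81 × cos 28° = 944.1 N.
For equilibrium along the incline the friction force must supply f = m g sin θ + P = 502 + 2 = 504 N (positive meaning up-slope).
The static-friction ceiling is μ_s N = 0.71 × 944.1 = 670.3 N.
Since |504| ≤ 670.3 N, no slip — friction simply equals what equilibrium demands.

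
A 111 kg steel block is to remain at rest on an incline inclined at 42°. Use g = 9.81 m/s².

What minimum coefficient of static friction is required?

At the slip threshold m g sin θ = μ_s m g cos θ, so μ_s,min = tan θ.
μ_s,min = tan 42° = 0.9.

μ_s,min ≈ 0.9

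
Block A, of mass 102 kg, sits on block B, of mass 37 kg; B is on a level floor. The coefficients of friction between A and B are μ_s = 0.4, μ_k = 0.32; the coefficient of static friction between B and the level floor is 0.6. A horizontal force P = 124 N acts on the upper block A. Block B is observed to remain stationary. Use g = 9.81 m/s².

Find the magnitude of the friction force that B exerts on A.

f ≈ 124 N

The normal force B exerts on A is simply A's weight, N₁ = 1001 N.
Maximum static friction on A from B: μ_s N₁ = 0.4×1001 = 400.2 N.
P = 124 N is within that limit, so A and B move together (both at rest); the A–B friction is simply f₁ = P = 124 N.
B experiences an equal 124 N forward from A (third law). B is in equilibrium, so the floor supplies f₂ = 124 N of static friction (limit μ_s(m_A+m_B)g = 818.2 N, not exceeded).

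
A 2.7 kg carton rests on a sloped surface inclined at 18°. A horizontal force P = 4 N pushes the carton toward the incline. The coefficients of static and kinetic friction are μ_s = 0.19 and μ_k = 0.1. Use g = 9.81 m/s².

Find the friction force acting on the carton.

The horizontal push has a component P sin θ into the surface, so N = m g cos θ + P sin θ = 25.19 + 1.236 = 26.43 N.
Parallel to the incline: P cos θ − m g sin θ = 3.804 − 8.185 = -4.381 N; the friction needed to balance this is 4.381 N acting up the slope.
Maximum static friction: μ_s N = 0.19 × 26.43 = 5.021 N.
Since 4.381 N is within the 5.021 N limit, the carton stays put and friction is exactly 4.38 N.

f ≈ 4.38 N (up the incline)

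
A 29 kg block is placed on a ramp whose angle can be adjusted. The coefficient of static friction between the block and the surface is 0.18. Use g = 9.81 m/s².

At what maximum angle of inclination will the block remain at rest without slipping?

At the slip threshold, m g sin θ = μ_s · m g cos θ, so tan θ = μ_s.
θ_max = arctan(0.18) = 10.2°.

θ_max ≈ 10.2°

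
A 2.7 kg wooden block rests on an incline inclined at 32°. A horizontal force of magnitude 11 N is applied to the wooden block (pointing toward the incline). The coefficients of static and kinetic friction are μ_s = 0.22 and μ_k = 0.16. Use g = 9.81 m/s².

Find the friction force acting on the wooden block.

f ≈ 4.71 N (up the incline)

The horizontal push has a component P sin θ into the surface, so N = m g cos θ + P sin θ = 22.46 + 5.829 = 28.29 N.
Along the incline, the net driving force (taking up-slope positive) is P cos θ − m g sin θ = 9.329 − 14.04 = -4.707 N, so equilibrium requires friction f = 4.707 N (up-slope).
The limit of static friction is μ_s N = 6.224 N.
|f_req| = 4.707 ≤ 6.224 N → the wooden block is in equilibrium; friction equals the required value.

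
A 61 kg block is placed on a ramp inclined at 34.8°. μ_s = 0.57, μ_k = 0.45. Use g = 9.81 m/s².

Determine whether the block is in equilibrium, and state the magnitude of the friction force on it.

f ≈ 221 N

N = m g cos θ = 491 N.
Down-slope weight component: m g sin θ = 342 N.
μ_s N = 280 N.
342 > 280 N, so it slides; kinetic friction f = μ_k N = 0.45×491 = 221 N.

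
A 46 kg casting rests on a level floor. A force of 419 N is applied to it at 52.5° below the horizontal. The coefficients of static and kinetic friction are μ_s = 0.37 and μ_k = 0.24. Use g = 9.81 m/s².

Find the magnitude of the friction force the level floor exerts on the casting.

f ≈ 255 N

N = m g + P sin α = 451.3 + 419×sin 52.5° = 783.7 N.
Horizontally, friction must balance P cos α = 255.1 N.
μ_s N = 0.37 × 783.7 = 290 N.
255.1 ≤ 290 N → static; friction equals the required 255 N.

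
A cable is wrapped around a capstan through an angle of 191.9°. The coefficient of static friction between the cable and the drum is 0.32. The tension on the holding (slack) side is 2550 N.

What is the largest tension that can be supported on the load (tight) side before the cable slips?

T_max ≈ 7450 N

At impending slip the capstan equation gives T₂/T₁ = e^{μβ} with β in radians.
β = 191.9° × π/180 = 3.349 rad.
e^{μβ} = e^{0.32×3.349} = 2.921.
T₂ = T₁ · e^{μβ} = 2550 × 2.921 = 7450 N.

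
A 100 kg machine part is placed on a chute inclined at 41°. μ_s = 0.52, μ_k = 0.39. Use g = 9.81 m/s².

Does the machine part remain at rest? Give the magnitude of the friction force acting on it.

N = m g cos θ = 740 N.
Down-slope weight component: m g sin θ = 644 N.
μ_s N = 385 N.
644 > 385 N, so it slides; kinetic friction f = μ_k N = 0.39×740 = 289 N.

f ≈ 289 N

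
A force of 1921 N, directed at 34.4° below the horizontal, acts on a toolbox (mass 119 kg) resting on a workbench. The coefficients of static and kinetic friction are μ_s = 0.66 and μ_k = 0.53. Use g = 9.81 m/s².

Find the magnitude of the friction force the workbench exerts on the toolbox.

The vertical component of P adds to the normal force: N = m g + P sin α = 1167 + 1085 = 2253 N.
For equilibrium, f = P cos α = 1921×cos 34.4° = 1585 N.
The static-friction limit is μ_s N = 1487 N.
The required friction exceeds μ_s N, so the toolbox moves and f = μ_k N = 1190 N.

f ≈ 1190 N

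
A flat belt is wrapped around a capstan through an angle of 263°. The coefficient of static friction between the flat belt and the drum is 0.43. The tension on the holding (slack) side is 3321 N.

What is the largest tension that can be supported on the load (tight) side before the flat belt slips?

At impending slip the capstan equation gives T₂/T₁ = e^{μβ} with β in radians.
β = 263° × π/180 = 4.59 rad.
e^{μβ} = e^{0.43×4.59} = 7.198.
T₂ = T₁ · e^{μβ} = 3321 × 7.198 = 23900 N.

T_max ≈ 23900 N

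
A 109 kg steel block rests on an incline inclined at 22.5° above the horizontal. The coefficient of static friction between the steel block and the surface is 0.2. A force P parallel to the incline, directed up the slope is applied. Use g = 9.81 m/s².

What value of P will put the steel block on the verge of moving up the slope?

At impending motion up the slope, friction acts down-slope at its limit: f = μ_s N.
P is parallel to the surface, so N = m g cos θ = 988 N.
Along the incline: P = m g sin θ + μ_s N = 409 + 0.2×988 = 607 N.

P ≈ 607 N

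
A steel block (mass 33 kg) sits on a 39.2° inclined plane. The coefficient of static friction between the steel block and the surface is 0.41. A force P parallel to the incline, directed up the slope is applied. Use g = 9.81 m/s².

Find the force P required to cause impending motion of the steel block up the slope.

At impending motion up the slope, friction acts down-slope at its limit: f = μ_s N.
P is parallel to the surface, so N = m g cos θ = 251 N.
Along the incline: P = m g sin θ + μ_s N = 205 + 0.41×251 = 307 N.

P ≈ 307 N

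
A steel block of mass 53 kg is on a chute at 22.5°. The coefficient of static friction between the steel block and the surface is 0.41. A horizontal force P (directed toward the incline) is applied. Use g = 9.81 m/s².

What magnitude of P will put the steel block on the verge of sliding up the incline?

At impending motion up the slope, friction acts down-slope at its limit: f = μ_s N.
Perpendicular to the incline: N = m g cos θ + P sin θ.
Along the incline: P cos θ = m g sin θ + μ_s N = m g sin θ + μ_s (m g cos θ + P sin θ).
Solving, P (cos θ − μ_s sin θ) = m g (sin θ + μ_s cos θ), so P = 53×9.81×(sin 22.5° + 0.41 cos 22.5°)/(cos 22.5° − 0.41 sin 22.5°) = 520×0.7615/0.767 = 516 N.

P ≈ 516 N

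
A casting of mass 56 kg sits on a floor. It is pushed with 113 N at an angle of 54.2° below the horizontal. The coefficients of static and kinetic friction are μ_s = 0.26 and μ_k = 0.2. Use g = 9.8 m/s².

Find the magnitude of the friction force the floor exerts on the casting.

f ≈ 66.1 N

Vertical equilibrium gives N = m g + P sin α = 640.5 N.
The horizontal driving force is P cos α = 66.1 N, so equilibrium needs friction f = 66.1 N.
μ_s N = 0.26 × 640.5 = 166.5 N.
Since 66.1 N does not exceed the limit, the casting stays at rest and f = 66.1 N.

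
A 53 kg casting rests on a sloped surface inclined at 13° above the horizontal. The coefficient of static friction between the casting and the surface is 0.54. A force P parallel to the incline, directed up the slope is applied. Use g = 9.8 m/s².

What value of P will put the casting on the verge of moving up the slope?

At impending motion up the slope, friction acts down-slope at its limit: f = μ_s N.
P is parallel to the surface, so N = m g cos θ = 506 N.
Along the incline: P = m g sin θ + μ_s N = 117 + 0.54×506 = 390 N.

P ≈ 390 N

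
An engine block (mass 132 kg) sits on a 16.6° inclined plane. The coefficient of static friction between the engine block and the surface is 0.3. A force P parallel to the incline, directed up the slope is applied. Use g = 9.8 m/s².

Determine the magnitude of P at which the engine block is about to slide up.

P ≈ 741 N

At impending motion up the slope, friction acts down-slope at its limit: f = μ_s N.
P is parallel to the surface, so N = m g cos θ = 1240 N.
Along the incline: P = m g sin θ + μ_s N = 370 + 0.3×1240 = 741 N.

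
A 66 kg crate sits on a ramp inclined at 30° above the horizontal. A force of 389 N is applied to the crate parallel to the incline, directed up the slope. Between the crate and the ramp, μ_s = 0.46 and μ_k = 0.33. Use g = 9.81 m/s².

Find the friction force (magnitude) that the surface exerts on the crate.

The normal reaction is N = m g cos θ = 560.7 N.
The friction needed for equilibrium is m g sin θ − P = 323.7 − 389 = -65.27 N, measured positive up-slope.
Static friction can supply at most μ_s N = 257.9 N.
Since |-65.27| ≤ 257.9 N, the crate remains in static equilibrium and friction takes exactly the required value.

f ≈ 65.3 N (down the incline)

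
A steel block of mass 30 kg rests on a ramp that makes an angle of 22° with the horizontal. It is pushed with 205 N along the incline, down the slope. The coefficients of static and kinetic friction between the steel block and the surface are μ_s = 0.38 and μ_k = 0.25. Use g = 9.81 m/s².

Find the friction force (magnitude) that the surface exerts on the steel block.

Perpendicular to the surface, N = m g cos θ = 30·9.81·cos 22° = 272.9 N.
For equilibrium along the incline the friction force must supply f = m g sin θ + P = 110.2 + 205 = 315.2 N (positive meaning up-slope).
Maximum static friction available: μ_s N = 0.38 × 272.9 = 103.7 N.
|315.2| exceeds 103.7 N, so the steel block slips down-slope; friction is kinetic, f = μ_k N = 0.25×272.9 = 68.2 N.

f ≈ 68.2 N (up the incline)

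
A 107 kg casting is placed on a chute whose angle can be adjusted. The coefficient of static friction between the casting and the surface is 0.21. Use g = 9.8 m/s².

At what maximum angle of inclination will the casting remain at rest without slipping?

θ_max ≈ 11.9°

At the slip threshold, m g sin θ = μ_s · m g cos θ, so tan θ = μ_s.
θ_max = arctan(0.21) = 11.9°.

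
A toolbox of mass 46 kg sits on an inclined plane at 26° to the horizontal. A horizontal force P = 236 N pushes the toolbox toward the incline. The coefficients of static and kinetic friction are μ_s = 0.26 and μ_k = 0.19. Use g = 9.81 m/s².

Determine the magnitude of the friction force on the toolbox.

f ≈ 14.3 N (down the incline)

The horizontal push has a component P sin θ into the surface, so N = m g cos θ + P sin θ = 405.6 + 103.5 = 509 N.
Parallel to the incline: P cos θ − m g sin θ = 212.1 − 197.8 = 14.3 N; the friction needed to balance this is 14.3 N acting down the slope.
The limit of static friction is μ_s N = 132.4 N.
Since 14.3 N is within the 132.4 N limit, the toolbox stays put and friction is exactly 14.3 N.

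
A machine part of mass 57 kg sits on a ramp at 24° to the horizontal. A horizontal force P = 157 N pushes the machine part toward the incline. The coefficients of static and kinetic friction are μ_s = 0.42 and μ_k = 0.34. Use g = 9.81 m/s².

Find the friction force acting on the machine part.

The horizontal push has a component P sin θ into the surface, so N = m g cos θ + P sin θ = 510.8 + 63.86 = 574.7 N.
Parallel to the incline: P cos θ − m g sin θ = 143.4 − 227.4 = -84.01 N; the friction needed to balance this is 84.01 N acting up the slope.
Maximum static friction: μ_s N = 0.42 × 574.7 = 241.4 N.
|f_req| = 84.01 ≤ 241.4 N → the machine part is in equilibrium; friction equals the required value.

f ≈ 84 N (up the incline)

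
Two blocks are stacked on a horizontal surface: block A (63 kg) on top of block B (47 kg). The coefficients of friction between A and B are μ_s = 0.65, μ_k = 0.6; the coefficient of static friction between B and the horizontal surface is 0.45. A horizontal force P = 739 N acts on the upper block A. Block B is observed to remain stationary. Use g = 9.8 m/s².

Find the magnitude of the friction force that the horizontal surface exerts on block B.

Between the blocks, N₁ = m_A g = 617.4 N.
So the A–B interface can sustain at most μ_s N₁ = 401.3 N of static friction.
P = 739 N exceeds that limit, so A slips over B and the interface friction becomes kinetic: f₁ = μ_k N₁ = 0.6×617.4 = 370 N.
B experiences an equal 370 N forward from A (third law). B is in equilibrium, so the floor supplies f₂ = 370 N of static friction (limit μ_s(m_A+m_B)g = 485.1 N, not exceeded).

f ≈ 370 N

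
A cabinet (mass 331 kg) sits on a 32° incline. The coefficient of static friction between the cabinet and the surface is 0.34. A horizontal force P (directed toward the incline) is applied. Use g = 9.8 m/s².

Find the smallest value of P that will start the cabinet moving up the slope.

At impending motion up the slope, friction acts down-slope at its limit: f = μ_s N.
Perpendicular to the incline: N = m g cos θ + P sin θ.
Along the incline: P cos θ = m g sin θ + μ_s N = m g sin θ + μ_s (m g cos θ + P sin θ).
Solving, P (cos θ − μ_s sin θ) = m g (sin θ + μ_s cos θ), so P = 331×9.8×(sin 32° + 0.34 cos 32°)/(cos 32° − 0.34 sin 32°) = 3240×0.8183/0.6679 = 3970 N.

P ≈ 3970 N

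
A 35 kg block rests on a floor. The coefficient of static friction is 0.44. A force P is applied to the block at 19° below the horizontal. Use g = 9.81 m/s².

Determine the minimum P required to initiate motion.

N = m g + P sin α (the push presses the block into the floor).
At impending slip, P cos α = μ_s N = μ_s (m g + P sin α).
Solving: P (cos α − μ_s sin α) = μ_s m g → P = 0.44×343/(cos 19° − 0.44 sin 19°) = 151/0.8023 = 188 N.

P ≈ 188 N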